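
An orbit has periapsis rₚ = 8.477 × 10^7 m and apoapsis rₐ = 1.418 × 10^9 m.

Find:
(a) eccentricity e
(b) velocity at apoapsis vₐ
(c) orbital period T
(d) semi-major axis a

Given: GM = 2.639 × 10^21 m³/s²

(a) e = (rₐ − rₚ)/(rₐ + rₚ) = (1.418e+09 − 8.477e+07)/(1.418e+09 + 8.477e+07) ≈ 0.8872
(b) With a = (rₚ + rₐ)/2 = 7.51385e+08 m, vₐ = √(GM (2/rₐ − 1/a)) = √(2.639e+21 · (2/1.418e+09 − 1/7.51385e+08)) m/s ≈ 4.582e+05 m/s
(c) With a = (rₚ + rₐ)/2 = 7.51385e+08 m, T = 2π √(a³/GM) = 2π √((7.51385e+08)³/2.639e+21) s ≈ 2519 s
(d) a = (rₚ + rₐ)/2 = (8.477e+07 + 1.418e+09)/2 ≈ 7.514e+08 m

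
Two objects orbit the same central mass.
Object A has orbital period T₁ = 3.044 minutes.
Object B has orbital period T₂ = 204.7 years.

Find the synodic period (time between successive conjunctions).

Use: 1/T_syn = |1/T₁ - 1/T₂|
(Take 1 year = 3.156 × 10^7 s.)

Convert to SI: T₁ = 3.044 minutes = 182.64 s; T₂ = 204.7 years = 6.46033e+09 s.
T_syn = |T₁ · T₂ / (T₁ − T₂)|.
T_syn = |182.64 · 6.46033e+09 / (182.64 − 6.46033e+09)| s ≈ 182.6 s = 3.044 minutes.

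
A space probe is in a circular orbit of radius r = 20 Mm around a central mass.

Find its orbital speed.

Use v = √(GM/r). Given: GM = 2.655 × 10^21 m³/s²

Convert to SI: r = 20 Mm = 2e+07 m.
For a circular orbit, gravity supplies the centripetal force, so v = √(GM / r).
v = √(2.655e+21 / 2e+07) m/s ≈ 1.152e+07 m/s = 1.152e+04 km/s.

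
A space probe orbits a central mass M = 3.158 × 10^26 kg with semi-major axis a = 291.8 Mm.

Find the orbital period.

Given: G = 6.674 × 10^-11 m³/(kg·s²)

Convert to SI: a = 291.8 Mm = 2.918e+08 m.
GM = G · M = 6.674e-11 · 3.158e+26 = 2.10765e+16 m³/s².
Kepler's third law: T = 2π √(a³ / GM).
Substituting a = 2.918e+08 m and GM = 2.10765e+16 m³/s²:
T = 2π √((2.918e+08)³ / 2.10765e+16) s
T ≈ 2.157e+05 s = 2.497 days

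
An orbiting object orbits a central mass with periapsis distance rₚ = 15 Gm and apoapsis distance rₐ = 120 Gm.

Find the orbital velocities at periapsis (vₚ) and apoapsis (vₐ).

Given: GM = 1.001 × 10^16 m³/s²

Convert to SI: rₚ = 15 Gm = 1.5e+10 m; rₐ = 120 Gm = 1.2e+11 m.
Use the vis-viva equation v² = GM(2/r − 1/a) with a = (rₚ + rₐ)/2 = (1.5e+10 + 1.2e+11)/2 = 6.75e+10 m.
vₚ = √(GM · (2/rₚ − 1/a)) = √(1.001e+16 · (2/1.5e+10 − 1/6.75e+10)) m/s ≈ 1089 m/s = 1.089 km/s.
vₐ = √(GM · (2/rₐ − 1/a)) = √(1.001e+16 · (2/1.2e+11 − 1/6.75e+10)) m/s ≈ 136.2 m/s = 136.2 m/s.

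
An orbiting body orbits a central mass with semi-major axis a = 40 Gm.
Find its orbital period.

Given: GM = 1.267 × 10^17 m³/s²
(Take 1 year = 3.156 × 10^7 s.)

Convert to SI: a = 40 Gm = 4e+10 m.
Kepler's third law: T = 2π √(a³ / GM).
Substituting a = 4e+10 m and GM = 1.267e+17 m³/s²:
T = 2π √((4e+10)³ / 1.267e+17) s
T ≈ 1.412e+08 s = 4.475 years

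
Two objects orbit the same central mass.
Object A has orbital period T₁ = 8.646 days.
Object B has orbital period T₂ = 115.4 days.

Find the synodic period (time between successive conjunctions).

Convert to SI: T₁ = 8.646 days = 747014 s; T₂ = 115.4 days = 9.97056e+06 s.
T_syn = |T₁ · T₂ / (T₁ − T₂)|.
T_syn = |747014 · 9.97056e+06 / (747014 − 9.97056e+06)| s ≈ 8.075e+05 s = 9.346 days.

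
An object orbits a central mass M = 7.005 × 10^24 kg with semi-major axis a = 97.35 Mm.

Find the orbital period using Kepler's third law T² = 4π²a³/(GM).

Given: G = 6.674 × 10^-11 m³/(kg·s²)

Convert to SI: a = 97.35 Mm = 9.735e+07 m.
GM = G · M = 6.674e-11 · 7.005e+24 = 4.67514e+14 m³/s².
Kepler's third law: T = 2π √(a³ / GM).
Substituting a = 9.735e+07 m and GM = 4.67514e+14 m³/s²:
T = 2π √((9.735e+07)³ / 4.67514e+14) s
T ≈ 2.791e+05 s = 3.231 days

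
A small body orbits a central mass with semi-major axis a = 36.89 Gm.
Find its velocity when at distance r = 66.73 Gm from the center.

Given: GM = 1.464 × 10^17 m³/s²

Convert to SI: a = 36.89 Gm = 3.689e+10 m; r = 66.73 Gm = 6.673e+10 m.
Vis-viva: v = √(GM · (2/r − 1/a)).
2/r − 1/a = 2/6.673e+10 − 1/3.689e+10 = 2.86391e-12 m⁻¹.
v = √(1.464e+17 · 2.86391e-12) m/s ≈ 647.5 m/s = 647.5 m/s.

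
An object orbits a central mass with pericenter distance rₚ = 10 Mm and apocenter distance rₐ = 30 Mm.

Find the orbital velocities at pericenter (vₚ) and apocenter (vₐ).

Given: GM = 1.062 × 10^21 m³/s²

Convert to SI: rₚ = 10 Mm = 1e+07 m; rₐ = 30 Mm = 3e+07 m.
Use the vis-viva equation v² = GM(2/r − 1/a) with a = (rₚ + rₐ)/2 = (1e+07 + 3e+07)/2 = 2e+07 m.
vₚ = √(GM · (2/rₚ − 1/a)) = √(1.062e+21 · (2/1e+07 − 1/2e+07)) m/s ≈ 1.262e+07 m/s = 1.262e+04 km/s.
vₐ = √(GM · (2/rₐ − 1/a)) = √(1.062e+21 · (2/3e+07 − 1/2e+07)) m/s ≈ 4.207e+06 m/s = 4207 km/s.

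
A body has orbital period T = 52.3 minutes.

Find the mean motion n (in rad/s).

Convert to SI: T = 52.3 minutes = 3138 s.
n = 2π / T.
n = 2π / 3138 s ≈ 0.002002 rad/s.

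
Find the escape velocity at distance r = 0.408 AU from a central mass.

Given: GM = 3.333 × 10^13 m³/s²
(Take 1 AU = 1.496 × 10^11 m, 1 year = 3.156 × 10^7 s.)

Convert to SI: r = 0.408 AU = 6.10368e+10 m.
Escape velocity comes from setting total energy to zero: ½v² − GM/r = 0 ⇒ v_esc = √(2GM / r).
v_esc = √(2 · 3.333e+13 / 6.10368e+10) m/s ≈ 33.05 m/s = 0.006972 AU/year.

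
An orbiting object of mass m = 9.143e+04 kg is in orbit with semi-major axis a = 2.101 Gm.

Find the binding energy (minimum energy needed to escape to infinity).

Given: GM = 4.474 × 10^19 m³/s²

Convert to SI: a = 2.101 Gm = 2.101e+09 m.
Total orbital energy is E = −GMm/(2a); binding energy is E_bind = −E = GMm/(2a).
E_bind = 4.474e+19 · 9.143e+04 / (2 · 2.101e+09) J ≈ 9.735e+14 J = 973.5 TJ.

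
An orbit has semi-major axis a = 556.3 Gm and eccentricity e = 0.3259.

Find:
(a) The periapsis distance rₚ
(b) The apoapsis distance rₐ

Convert to SI: a = 556.3 Gm = 5.563e+11 m.
(a) rₚ = a(1 − e) = 5.563e+11 · (1 − 0.3259) = 5.563e+11 · 0.6741 ≈ 3.75e+11 m = 375 Gm.
(b) rₐ = a(1 + e) = 5.563e+11 · (1 + 0.3259) = 5.563e+11 · 1.3259 ≈ 7.376e+11 m = 737.6 Gm.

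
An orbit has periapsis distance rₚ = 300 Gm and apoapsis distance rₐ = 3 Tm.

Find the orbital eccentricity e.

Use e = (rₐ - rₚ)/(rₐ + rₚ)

Convert to SI: rₚ = 300 Gm = 3e+11 m; rₐ = 3 Tm = 3e+12 m.
e = (rₐ − rₚ) / (rₐ + rₚ).
e = (3e+12 − 3e+11) / (3e+12 + 3e+11) = 2.7e+12 / 3.3e+12 ≈ 0.8182.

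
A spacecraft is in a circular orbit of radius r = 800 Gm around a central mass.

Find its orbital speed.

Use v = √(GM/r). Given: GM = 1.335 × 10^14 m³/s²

Convert to SI: r = 800 Gm = 8e+11 m.
For a circular orbit, gravity supplies the centripetal force, so v = √(GM / r).
v = √(1.335e+14 / 8e+11) m/s ≈ 12.92 m/s = 12.92 m/s.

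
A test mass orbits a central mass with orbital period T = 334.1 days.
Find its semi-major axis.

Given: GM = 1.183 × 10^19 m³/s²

Convert to SI: T = 334.1 days = 2.88662e+07 s.
Invert Kepler's third law: a = (GM · T² / (4π²))^(1/3).
Substituting T = 2.88662e+07 s and GM = 1.183e+19 m³/s²:
a = (1.183e+19 · (2.88662e+07)² / (4π²))^(1/3) m
a ≈ 6.297e+10 m = 6.297 × 10^10 m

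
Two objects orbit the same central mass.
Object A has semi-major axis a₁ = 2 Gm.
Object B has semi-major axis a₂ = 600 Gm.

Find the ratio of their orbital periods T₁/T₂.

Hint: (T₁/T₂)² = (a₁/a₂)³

Convert to SI: a₁ = 2 Gm = 2e+09 m; a₂ = 600 Gm = 6e+11 m.
From Kepler's third law, (T₁/T₂)² = (a₁/a₂)³, so T₁/T₂ = (a₁/a₂)^(3/2).
a₁/a₂ = 2e+09 / 6e+11 = 0.00333333.
T₁/T₂ = (0.00333333)^(3/2) ≈ 0.0001925.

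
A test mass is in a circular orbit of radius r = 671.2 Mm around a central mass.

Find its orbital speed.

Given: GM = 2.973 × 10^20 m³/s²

Convert to SI: r = 671.2 Mm = 6.712e+08 m.
For a circular orbit, gravity supplies the centripetal force, so v = √(GM / r).
v = √(2.973e+20 / 6.712e+08) m/s ≈ 6.655e+05 m/s = 665.5 km/s.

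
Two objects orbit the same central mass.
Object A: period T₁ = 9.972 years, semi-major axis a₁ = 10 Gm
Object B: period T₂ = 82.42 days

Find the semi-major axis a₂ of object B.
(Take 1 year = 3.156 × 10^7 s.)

Convert to SI: T₁ = 9.972 years = 3.14716e+08 s; a₁ = 10 Gm = 1e+10 m; T₂ = 82.42 days = 7.12109e+06 s.
Kepler's third law: (T₁/T₂)² = (a₁/a₂)³ ⇒ a₂ = a₁ · (T₂/T₁)^(2/3).
T₂/T₁ = 7.12109e+06 / 3.14716e+08 = 0.022627.
a₂ = 1e+10 · (0.022627)^(2/3) m ≈ 8e+08 m = 800 Mm.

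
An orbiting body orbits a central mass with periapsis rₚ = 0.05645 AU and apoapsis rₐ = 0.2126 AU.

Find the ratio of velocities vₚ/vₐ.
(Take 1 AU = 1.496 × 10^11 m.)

Convert to SI: rₚ = 0.05645 AU = 8.44492e+09 m; rₐ = 0.2126 AU = 3.1805e+10 m.
Conservation of angular momentum gives rₚvₚ = rₐvₐ, so vₚ/vₐ = rₐ/rₚ.
vₚ/vₐ = 3.1805e+10 / 8.44492e+09 ≈ 3.766.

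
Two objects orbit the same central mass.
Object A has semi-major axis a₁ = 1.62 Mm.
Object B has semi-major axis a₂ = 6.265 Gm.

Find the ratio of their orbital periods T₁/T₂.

Convert to SI: a₁ = 1.62 Mm = 1.62e+06 m; a₂ = 6.265 Gm = 6.265e+09 m.
From Kepler's third law, (T₁/T₂)² = (a₁/a₂)³, so T₁/T₂ = (a₁/a₂)^(3/2).
a₁/a₂ = 1.62e+06 / 6.265e+09 = 0.000258579.
T₁/T₂ = (0.000258579)^(3/2) ≈ 4.158e-06.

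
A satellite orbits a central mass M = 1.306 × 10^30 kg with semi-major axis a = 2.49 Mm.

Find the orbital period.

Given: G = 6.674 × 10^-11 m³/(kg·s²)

Convert to SI: a = 2.49 Mm = 2.49e+06 m.
GM = G · M = 6.674e-11 · 1.306e+30 = 8.71624e+19 m³/s².
Kepler's third law: T = 2π √(a³ / GM).
Substituting a = 2.49e+06 m and GM = 8.71624e+19 m³/s²:
T = 2π √((2.49e+06)³ / 8.71624e+19) s
T ≈ 2.644 s = 2.644 seconds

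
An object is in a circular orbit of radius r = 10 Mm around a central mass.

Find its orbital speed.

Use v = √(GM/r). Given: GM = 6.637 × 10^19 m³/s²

Convert to SI: r = 10 Mm = 1e+07 m.
For a circular orbit, gravity supplies the centripetal force, so v = √(GM / r).
v = √(6.637e+19 / 1e+07) m/s ≈ 2.576e+06 m/s = 2576 km/s.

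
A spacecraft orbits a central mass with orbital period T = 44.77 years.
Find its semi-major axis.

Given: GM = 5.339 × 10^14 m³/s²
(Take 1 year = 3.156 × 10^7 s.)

Convert to SI: T = 44.77 years = 1.41294e+09 s.
Invert Kepler's third law: a = (GM · T² / (4π²))^(1/3).
Substituting T = 1.41294e+09 s and GM = 5.339e+14 m³/s²:
a = (5.339e+14 · (1.41294e+09)² / (4π²))^(1/3) m
a ≈ 3e+10 m = 30 Gm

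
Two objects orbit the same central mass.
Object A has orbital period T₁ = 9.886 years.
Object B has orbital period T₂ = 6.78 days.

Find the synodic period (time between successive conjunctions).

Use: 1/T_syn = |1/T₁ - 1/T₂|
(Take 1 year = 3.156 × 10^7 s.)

Convert to SI: T₁ = 9.886 years = 3.12002e+08 s; T₂ = 6.78 days = 585792 s.
T_syn = |T₁ · T₂ / (T₁ − T₂)|.
T_syn = |3.12002e+08 · 585792 / (3.12002e+08 − 585792)| s ≈ 5.869e+05 s = 6.793 days.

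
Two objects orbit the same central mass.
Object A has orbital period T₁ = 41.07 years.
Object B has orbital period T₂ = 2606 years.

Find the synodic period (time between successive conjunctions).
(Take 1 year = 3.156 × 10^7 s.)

Convert to SI: T₁ = 41.07 years = 1.29617e+09 s; T₂ = 2606 years = 8.22454e+10 s.
T_syn = |T₁ · T₂ / (T₁ − T₂)|.
T_syn = |1.29617e+09 · 8.22454e+10 / (1.29617e+09 − 8.22454e+10)| s ≈ 1.317e+09 s = 41.73 years.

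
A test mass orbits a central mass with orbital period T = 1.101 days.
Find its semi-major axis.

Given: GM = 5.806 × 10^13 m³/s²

Convert to SI: T = 1.101 days = 95126.4 s.
Invert Kepler's third law: a = (GM · T² / (4π²))^(1/3).
Substituting T = 95126.4 s and GM = 5.806e+13 m³/s²:
a = (5.806e+13 · (95126.4)² / (4π²))^(1/3) m
a ≈ 2.37e+07 m = 23.7 Mm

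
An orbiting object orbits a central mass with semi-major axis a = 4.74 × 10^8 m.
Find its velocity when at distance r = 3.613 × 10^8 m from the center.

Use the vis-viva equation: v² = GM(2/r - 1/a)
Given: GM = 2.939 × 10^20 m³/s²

Vis-viva: v = √(GM · (2/r − 1/a)).
2/r − 1/a = 2/3.613e+08 − 1/4.74e+08 = 3.42586e-09 m⁻¹.
v = √(2.939e+20 · 3.42586e-09) m/s ≈ 1.003e+06 m/s = 1003 km/s.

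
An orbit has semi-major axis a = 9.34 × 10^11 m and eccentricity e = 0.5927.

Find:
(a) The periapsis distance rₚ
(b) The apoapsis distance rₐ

(a) rₚ = a(1 − e) = 9.34e+11 · (1 − 0.5927) = 9.34e+11 · 0.4073 ≈ 3.804e+11 m = 3.804 × 10^11 m.
(b) rₐ = a(1 + e) = 9.34e+11 · (1 + 0.5927) = 9.34e+11 · 1.5927 ≈ 1.488e+12 m = 1.488 × 10^12 m.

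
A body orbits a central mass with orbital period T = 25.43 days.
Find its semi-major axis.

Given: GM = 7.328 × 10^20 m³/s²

Convert to SI: T = 25.43 days = 2.19715e+06 s.
Invert Kepler's third law: a = (GM · T² / (4π²))^(1/3).
Substituting T = 2.19715e+06 s and GM = 7.328e+20 m³/s²:
a = (7.328e+20 · (2.19715e+06)² / (4π²))^(1/3) m
a ≈ 4.475e+10 m = 44.75 Gm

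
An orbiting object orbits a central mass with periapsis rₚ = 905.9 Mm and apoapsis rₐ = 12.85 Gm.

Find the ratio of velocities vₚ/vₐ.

Convert to SI: rₚ = 905.9 Mm = 9.059e+08 m; rₐ = 12.85 Gm = 1.285e+10 m.
Conservation of angular momentum gives rₚvₚ = rₐvₐ, so vₚ/vₐ = rₐ/rₚ.
vₚ/vₐ = 1.285e+10 / 9.059e+08 ≈ 14.18.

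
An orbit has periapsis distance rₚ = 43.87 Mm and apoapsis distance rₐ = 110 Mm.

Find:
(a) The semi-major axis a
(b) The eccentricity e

Convert to SI: rₚ = 43.87 Mm = 4.387e+07 m; rₐ = 110 Mm = 1.1e+08 m.
(a) a = (rₚ + rₐ) / 2 = (4.387e+07 + 1.1e+08) / 2 ≈ 7.694e+07 m = 76.94 Mm.
(b) e = (rₐ − rₚ) / (rₐ + rₚ) = (1.1e+08 − 4.387e+07) / (1.1e+08 + 4.387e+07) ≈ 0.4298.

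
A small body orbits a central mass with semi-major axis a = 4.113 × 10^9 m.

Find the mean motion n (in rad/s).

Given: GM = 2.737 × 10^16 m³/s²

n = √(GM / a³).
n = √(2.737e+16 / (4.113e+09)³) rad/s ≈ 6.272e-07 rad/s.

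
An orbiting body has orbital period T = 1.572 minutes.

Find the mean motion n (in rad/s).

Convert to SI: T = 1.572 minutes = 94.32 s.
n = 2π / T.
n = 2π / 94.32 s ≈ 0.06662 rad/s.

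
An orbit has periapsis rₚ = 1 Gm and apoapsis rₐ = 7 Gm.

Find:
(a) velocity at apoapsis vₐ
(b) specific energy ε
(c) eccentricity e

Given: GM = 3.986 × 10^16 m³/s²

Convert to SI: rₚ = 1 Gm = 1e+09 m; rₐ = 7 Gm = 7e+09 m.
(a) With a = (rₚ + rₐ)/2 = 4e+09 m, vₐ = √(GM (2/rₐ − 1/a)) = √(3.986e+16 · (2/7e+09 − 1/4e+09)) m/s ≈ 1193 m/s
(b) With a = (rₚ + rₐ)/2 = 4e+09 m, ε = −GM/(2a) = −3.986e+16/(2 · 4e+09) J/kg ≈ -4.982e+06 J/kg
(c) e = (rₐ − rₚ)/(rₐ + rₚ) = (7e+09 − 1e+09)/(7e+09 + 1e+09) ≈ 0.75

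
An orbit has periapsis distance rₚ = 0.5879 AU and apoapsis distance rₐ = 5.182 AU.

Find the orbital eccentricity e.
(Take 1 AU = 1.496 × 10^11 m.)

Convert to SI: rₚ = 0.5879 AU = 8.79498e+10 m; rₐ = 5.182 AU = 7.75227e+11 m.
e = (rₐ − rₚ) / (rₐ + rₚ).
e = (7.75227e+11 − 8.79498e+10) / (7.75227e+11 + 8.79498e+10) = 6.87277e+11 / 8.63177e+11 ≈ 0.7962.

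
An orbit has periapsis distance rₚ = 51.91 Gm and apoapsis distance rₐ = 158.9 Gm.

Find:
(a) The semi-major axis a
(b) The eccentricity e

Convert to SI: rₚ = 51.91 Gm = 5.191e+10 m; rₐ = 158.9 Gm = 1.589e+11 m.
(a) a = (rₚ + rₐ) / 2 = (5.191e+10 + 1.589e+11) / 2 ≈ 1.054e+11 m = 105.4 Gm.
(b) e = (rₐ − rₚ) / (rₐ + rₚ) = (1.589e+11 − 5.191e+10) / (1.589e+11 + 5.191e+10) ≈ 0.5075.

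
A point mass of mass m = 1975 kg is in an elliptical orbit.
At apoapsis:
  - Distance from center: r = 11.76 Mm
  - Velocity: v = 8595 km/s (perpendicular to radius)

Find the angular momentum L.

Convert to SI: r = 11.76 Mm = 1.176e+07 m; v = 8595 km/s = 8.595e+06 m/s.
Since v is perpendicular to r, L = m · v · r.
L = 1975 · 8.595e+06 · 1.176e+07 kg·m²/s ≈ 1.996e+17 kg·m²/s.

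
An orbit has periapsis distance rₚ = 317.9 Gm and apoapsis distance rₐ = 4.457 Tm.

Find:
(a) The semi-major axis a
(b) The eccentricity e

Convert to SI: rₚ = 317.9 Gm = 3.179e+11 m; rₐ = 4.457 Tm = 4.457e+12 m.
(a) a = (rₚ + rₐ) / 2 = (3.179e+11 + 4.457e+12) / 2 ≈ 2.387e+12 m = 2.387 Tm.
(b) e = (rₐ − rₚ) / (rₐ + rₚ) = (4.457e+12 − 3.179e+11) / (4.457e+12 + 3.179e+11) ≈ 0.8668.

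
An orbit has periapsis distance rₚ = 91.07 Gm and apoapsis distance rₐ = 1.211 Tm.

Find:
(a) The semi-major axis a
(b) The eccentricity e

Convert to SI: rₚ = 91.07 Gm = 9.107e+10 m; rₐ = 1.211 Tm = 1.211e+12 m.
(a) a = (rₚ + rₐ) / 2 = (9.107e+10 + 1.211e+12) / 2 ≈ 6.51e+11 m = 651 Gm.
(b) e = (rₐ − rₚ) / (rₐ + rₚ) = (1.211e+12 − 9.107e+10) / (1.211e+12 + 9.107e+10) ≈ 0.8601.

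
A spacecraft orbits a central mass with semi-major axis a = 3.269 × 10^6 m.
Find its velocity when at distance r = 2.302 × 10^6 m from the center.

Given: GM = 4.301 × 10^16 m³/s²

Vis-viva: v = √(GM · (2/r − 1/a)).
2/r − 1/a = 2/2.302e+06 − 1/3.269e+06 = 5.62906e-07 m⁻¹.
v = √(4.301e+16 · 5.62906e-07) m/s ≈ 1.556e+05 m/s = 155.6 km/s.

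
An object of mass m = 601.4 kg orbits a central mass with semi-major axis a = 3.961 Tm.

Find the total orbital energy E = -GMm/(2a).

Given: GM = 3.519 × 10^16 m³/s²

Convert to SI: a = 3.961 Tm = 3.961e+12 m.
E = −GMm / (2a).
E = −3.519e+16 · 601.4 / (2 · 3.961e+12) J ≈ -2.671e+06 J = -2.671 MJ.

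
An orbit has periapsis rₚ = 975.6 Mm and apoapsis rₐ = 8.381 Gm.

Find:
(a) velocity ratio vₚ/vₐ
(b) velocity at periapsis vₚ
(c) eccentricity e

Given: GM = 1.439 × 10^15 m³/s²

Convert to SI: rₚ = 975.6 Mm = 9.756e+08 m; rₐ = 8.381 Gm = 8.381e+09 m.
(a) Conservation of angular momentum (rₚvₚ = rₐvₐ) gives vₚ/vₐ = rₐ/rₚ = 8.381e+09/9.756e+08 ≈ 8.591
(b) With a = (rₚ + rₐ)/2 = 4.6783e+09 m, vₚ = √(GM (2/rₚ − 1/a)) = √(1.439e+15 · (2/9.756e+08 − 1/4.6783e+09)) m/s ≈ 1626 m/s
(c) e = (rₐ − rₚ)/(rₐ + rₚ) = (8.381e+09 − 9.756e+08)/(8.381e+09 + 9.756e+08) ≈ 0.7915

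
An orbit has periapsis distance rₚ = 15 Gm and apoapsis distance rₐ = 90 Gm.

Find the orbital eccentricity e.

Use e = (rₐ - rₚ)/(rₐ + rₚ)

Convert to SI: rₚ = 15 Gm = 1.5e+10 m; rₐ = 90 Gm = 9e+10 m.
e = (rₐ − rₚ) / (rₐ + rₚ).
e = (9e+10 − 1.5e+10) / (9e+10 + 1.5e+10) = 7.5e+10 / 1.05e+11 ≈ 0.7143.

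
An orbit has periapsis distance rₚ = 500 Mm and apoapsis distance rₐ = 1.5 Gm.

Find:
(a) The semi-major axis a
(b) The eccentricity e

Convert to SI: rₚ = 500 Mm = 5e+08 m; rₐ = 1.5 Gm = 1.5e+09 m.
(a) a = (rₚ + rₐ) / 2 = (5e+08 + 1.5e+09) / 2 ≈ 1e+09 m = 1 Gm.
(b) e = (rₐ − rₚ) / (rₐ + rₚ) = (1.5e+09 − 5e+08) / (1.5e+09 + 5e+08) ≈ 0.5.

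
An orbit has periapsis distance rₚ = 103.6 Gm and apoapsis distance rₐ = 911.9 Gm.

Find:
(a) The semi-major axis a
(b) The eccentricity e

Convert to SI: rₚ = 103.6 Gm = 1.036e+11 m; rₐ = 911.9 Gm = 9.119e+11 m.
(a) a = (rₚ + rₐ) / 2 = (1.036e+11 + 9.119e+11) / 2 ≈ 5.078e+11 m = 507.8 Gm.
(b) e = (rₐ − rₚ) / (rₐ + rₚ) = (9.119e+11 − 1.036e+11) / (9.119e+11 + 1.036e+11) ≈ 0.796.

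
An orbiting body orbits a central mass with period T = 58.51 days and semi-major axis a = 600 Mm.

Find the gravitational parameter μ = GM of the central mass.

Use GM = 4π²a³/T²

Convert to SI: T = 58.51 days = 5.05526e+06 s; a = 600 Mm = 6e+08 m.
GM = 4π² · a³ / T².
GM = 4π² · (6e+08)³ / (5.05526e+06)² m³/s² ≈ 3.337e+14 m³/s² = 3.337 × 10^14 m³/s².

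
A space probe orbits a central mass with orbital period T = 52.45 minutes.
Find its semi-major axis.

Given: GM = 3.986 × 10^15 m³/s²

Convert to SI: T = 52.45 minutes = 3147 s.
Invert Kepler's third law: a = (GM · T² / (4π²))^(1/3).
Substituting T = 3147 s and GM = 3.986e+15 m³/s²:
a = (3.986e+15 · (3147)² / (4π²))^(1/3) m
a ≈ 1e+07 m = 10 Mm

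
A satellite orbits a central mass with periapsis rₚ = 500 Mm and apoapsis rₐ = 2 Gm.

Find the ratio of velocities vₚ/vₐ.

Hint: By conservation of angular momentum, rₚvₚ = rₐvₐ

Convert to SI: rₚ = 500 Mm = 5e+08 m; rₐ = 2 Gm = 2e+09 m.
Conservation of angular momentum gives rₚvₚ = rₐvₐ, so vₚ/vₐ = rₐ/rₚ.
vₚ/vₐ = 2e+09 / 5e+08 ≈ 4.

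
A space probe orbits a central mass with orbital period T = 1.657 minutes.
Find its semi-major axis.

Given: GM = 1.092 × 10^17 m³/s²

Convert to SI: T = 1.657 minutes = 99.42 s.
Invert Kepler's third law: a = (GM · T² / (4π²))^(1/3).
Substituting T = 99.42 s and GM = 1.092e+17 m³/s²:
a = (1.092e+17 · (99.42)² / (4π²))^(1/3) m
a ≈ 3.013e+06 m = 3.013 Mm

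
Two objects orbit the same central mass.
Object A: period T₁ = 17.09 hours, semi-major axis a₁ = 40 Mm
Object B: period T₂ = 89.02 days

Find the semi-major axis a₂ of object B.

Convert to SI: T₁ = 17.09 hours = 61524 s; a₁ = 40 Mm = 4e+07 m; T₂ = 89.02 days = 7.69133e+06 s.
Kepler's third law: (T₁/T₂)² = (a₁/a₂)³ ⇒ a₂ = a₁ · (T₂/T₁)^(2/3).
T₂/T₁ = 7.69133e+06 / 61524 = 125.013.
a₂ = 4e+07 · (125.013)^(2/3) m ≈ 1e+09 m = 1 Gm.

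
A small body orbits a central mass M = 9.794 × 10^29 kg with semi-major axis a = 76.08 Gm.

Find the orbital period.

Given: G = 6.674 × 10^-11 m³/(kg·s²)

Convert to SI: a = 76.08 Gm = 7.608e+10 m.
GM = G · M = 6.674e-11 · 9.794e+29 = 6.53652e+19 m³/s².
Kepler's third law: T = 2π √(a³ / GM).
Substituting a = 7.608e+10 m and GM = 6.53652e+19 m³/s²:
T = 2π √((7.608e+10)³ / 6.53652e+19) s
T ≈ 1.631e+07 s = 188.8 days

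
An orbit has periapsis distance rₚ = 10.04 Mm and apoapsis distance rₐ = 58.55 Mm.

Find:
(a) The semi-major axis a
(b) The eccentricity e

Convert to SI: rₚ = 10.04 Mm = 1.004e+07 m; rₐ = 58.55 Mm = 5.855e+07 m.
(a) a = (rₚ + rₐ) / 2 = (1.004e+07 + 5.855e+07) / 2 ≈ 3.43e+07 m = 34.3 Mm.
(b) e = (rₐ − rₚ) / (rₐ + rₚ) = (5.855e+07 − 1.004e+07) / (5.855e+07 + 1.004e+07) ≈ 0.7072.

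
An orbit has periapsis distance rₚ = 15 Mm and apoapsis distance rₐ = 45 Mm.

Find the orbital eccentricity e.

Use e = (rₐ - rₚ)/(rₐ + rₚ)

Convert to SI: rₚ = 15 Mm = 1.5e+07 m; rₐ = 45 Mm = 4.5e+07 m.
e = (rₐ − rₚ) / (rₐ + rₚ).
e = (4.5e+07 − 1.5e+07) / (4.5e+07 + 1.5e+07) = 3e+07 / 6e+07 ≈ 0.5.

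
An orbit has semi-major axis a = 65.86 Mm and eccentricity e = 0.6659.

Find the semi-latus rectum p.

Convert to SI: a = 65.86 Mm = 6.586e+07 m.
p = a (1 − e²).
p = 6.586e+07 · (1 − (0.6659)²) = 6.586e+07 · 0.556577 ≈ 3.666e+07 m = 36.66 Mm.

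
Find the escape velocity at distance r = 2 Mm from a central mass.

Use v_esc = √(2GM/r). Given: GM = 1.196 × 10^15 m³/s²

Convert to SI: r = 2 Mm = 2e+06 m.
Escape velocity comes from setting total energy to zero: ½v² − GM/r = 0 ⇒ v_esc = √(2GM / r).
v_esc = √(2 · 1.196e+15 / 2e+06) m/s ≈ 3.458e+04 m/s = 34.58 km/s.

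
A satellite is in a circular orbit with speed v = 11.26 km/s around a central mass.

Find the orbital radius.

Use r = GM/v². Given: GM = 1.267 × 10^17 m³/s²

Convert to SI: v = 11.26 km/s = 11260 m/s.
For a circular orbit, v² = GM / r, so r = GM / v².
r = 1.267e+17 / (11260)² m ≈ 9.993e+08 m = 999.3 Mm.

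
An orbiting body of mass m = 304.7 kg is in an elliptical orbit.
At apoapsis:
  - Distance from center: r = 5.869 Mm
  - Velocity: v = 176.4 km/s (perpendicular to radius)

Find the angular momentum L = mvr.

Convert to SI: r = 5.869 Mm = 5.869e+06 m; v = 176.4 km/s = 176400 m/s.
Since v is perpendicular to r, L = m · v · r.
L = 304.7 · 176400 · 5.869e+06 kg·m²/s ≈ 3.155e+14 kg·m²/s.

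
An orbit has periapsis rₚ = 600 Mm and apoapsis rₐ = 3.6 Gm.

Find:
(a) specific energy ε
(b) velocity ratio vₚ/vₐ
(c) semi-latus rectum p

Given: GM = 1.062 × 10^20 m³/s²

Convert to SI: rₚ = 600 Mm = 6e+08 m; rₐ = 3.6 Gm = 3.6e+09 m.
(a) With a = (rₚ + rₐ)/2 = 2.1e+09 m, ε = −GM/(2a) = −1.062e+20/(2 · 2.1e+09) J/kg ≈ -2.529e+10 J/kg
(b) Conservation of angular momentum (rₚvₚ = rₐvₐ) gives vₚ/vₐ = rₐ/rₚ = 3.6e+09/6e+08 ≈ 6
(c) From a = (rₚ + rₐ)/2 = 2.1e+09 m and e = (rₐ − rₚ)/(rₐ + rₚ) = 0.714286, p = a(1 − e²) = 2.1e+09 · (1 − (0.714286)²) ≈ 1.029e+09 m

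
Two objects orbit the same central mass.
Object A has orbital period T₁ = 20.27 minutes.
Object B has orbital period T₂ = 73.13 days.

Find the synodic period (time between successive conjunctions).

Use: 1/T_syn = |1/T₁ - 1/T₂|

Convert to SI: T₁ = 20.27 minutes = 1216.2 s; T₂ = 73.13 days = 6.31843e+06 s.
T_syn = |T₁ · T₂ / (T₁ − T₂)|.
T_syn = |1216.2 · 6.31843e+06 / (1216.2 − 6.31843e+06)| s ≈ 1216 s = 20.27 minutes.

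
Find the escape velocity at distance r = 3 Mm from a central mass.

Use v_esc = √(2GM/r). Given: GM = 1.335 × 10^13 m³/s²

Convert to SI: r = 3 Mm = 3e+06 m.
Escape velocity comes from setting total energy to zero: ½v² − GM/r = 0 ⇒ v_esc = √(2GM / r).
v_esc = √(2 · 1.335e+13 / 3e+06) m/s ≈ 2983 m/s = 2.983 km/s.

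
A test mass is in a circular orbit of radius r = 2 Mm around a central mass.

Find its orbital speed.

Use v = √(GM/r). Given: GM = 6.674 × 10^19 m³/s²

Convert to SI: r = 2 Mm = 2e+06 m.
For a circular orbit, gravity supplies the centripetal force, so v = √(GM / r).
v = √(6.674e+19 / 2e+06) m/s ≈ 5.777e+06 m/s = 5777 km/s.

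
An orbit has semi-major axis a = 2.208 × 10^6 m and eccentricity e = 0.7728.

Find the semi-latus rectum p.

p = a (1 − e²).
p = 2.208e+06 · (1 − (0.7728)²) = 2.208e+06 · 0.40278 ≈ 8.893e+05 m = 8.893 × 10^5 m.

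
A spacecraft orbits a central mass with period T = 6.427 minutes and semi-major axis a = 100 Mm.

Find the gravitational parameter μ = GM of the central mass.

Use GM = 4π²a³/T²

Convert to SI: T = 6.427 minutes = 385.62 s; a = 100 Mm = 1e+08 m.
GM = 4π² · a³ / T².
GM = 4π² · (1e+08)³ / (385.62)² m³/s² ≈ 2.655e+20 m³/s² = 2.655 × 10^20 m³/s².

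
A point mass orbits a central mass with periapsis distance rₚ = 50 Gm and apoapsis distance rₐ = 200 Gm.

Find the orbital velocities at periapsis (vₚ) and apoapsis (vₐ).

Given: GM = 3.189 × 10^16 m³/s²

Convert to SI: rₚ = 50 Gm = 5e+10 m; rₐ = 200 Gm = 2e+11 m.
Use the vis-viva equation v² = GM(2/r − 1/a) with a = (rₚ + rₐ)/2 = (5e+10 + 2e+11)/2 = 1.25e+11 m.
vₚ = √(GM · (2/rₚ − 1/a)) = √(3.189e+16 · (2/5e+10 − 1/1.25e+11)) m/s ≈ 1010 m/s = 1.01 km/s.
vₐ = √(GM · (2/rₐ − 1/a)) = √(3.189e+16 · (2/2e+11 − 1/1.25e+11)) m/s ≈ 252.5 m/s = 252.5 m/s.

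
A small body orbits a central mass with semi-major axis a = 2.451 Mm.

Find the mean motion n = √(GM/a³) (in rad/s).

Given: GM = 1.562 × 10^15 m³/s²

Convert to SI: a = 2.451 Mm = 2.451e+06 m.
n = √(GM / a³).
n = √(1.562e+15 / (2.451e+06)³) rad/s ≈ 0.0103 rad/s.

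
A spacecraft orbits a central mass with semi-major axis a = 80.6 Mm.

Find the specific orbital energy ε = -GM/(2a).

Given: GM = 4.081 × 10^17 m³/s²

Convert to SI: a = 80.6 Mm = 8.06e+07 m.
ε = −GM / (2a).
ε = −4.081e+17 / (2 · 8.06e+07) J/kg ≈ -2.532e+09 J/kg = -2.532 GJ/kg.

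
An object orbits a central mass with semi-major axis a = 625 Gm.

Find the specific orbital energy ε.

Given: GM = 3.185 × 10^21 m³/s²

Convert to SI: a = 625 Gm = 6.25e+11 m.
ε = −GM / (2a).
ε = −3.185e+21 / (2 · 6.25e+11) J/kg ≈ -2.548e+09 J/kg = -2.548 GJ/kg.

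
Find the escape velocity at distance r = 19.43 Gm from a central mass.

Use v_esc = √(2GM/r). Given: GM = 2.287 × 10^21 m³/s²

Convert to SI: r = 19.43 Gm = 1.943e+10 m.
Escape velocity comes from setting total energy to zero: ½v² − GM/r = 0 ⇒ v_esc = √(2GM / r).
v_esc = √(2 · 2.287e+21 / 1.943e+10) m/s ≈ 4.852e+05 m/s = 485.2 km/s.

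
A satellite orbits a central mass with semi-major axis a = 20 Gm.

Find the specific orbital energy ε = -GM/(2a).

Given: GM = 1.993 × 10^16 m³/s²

Convert to SI: a = 20 Gm = 2e+10 m.
ε = −GM / (2a).
ε = −1.993e+16 / (2 · 2e+10) J/kg ≈ -4.982e+05 J/kg = -498.2 kJ/kg.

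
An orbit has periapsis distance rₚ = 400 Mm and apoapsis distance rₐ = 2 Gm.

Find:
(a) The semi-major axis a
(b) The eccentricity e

Convert to SI: rₚ = 400 Mm = 4e+08 m; rₐ = 2 Gm = 2e+09 m.
(a) a = (rₚ + rₐ) / 2 = (4e+08 + 2e+09) / 2 ≈ 1.2e+09 m = 1.2 Gm.
(b) e = (rₐ − rₚ) / (rₐ + rₚ) = (2e+09 − 4e+08) / (2e+09 + 4e+08) ≈ 0.6667.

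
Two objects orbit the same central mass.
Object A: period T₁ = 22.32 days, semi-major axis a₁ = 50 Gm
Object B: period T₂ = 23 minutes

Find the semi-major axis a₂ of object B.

Convert to SI: T₁ = 22.32 days = 1.92845e+06 s; a₁ = 50 Gm = 5e+10 m; T₂ = 23 minutes = 1380 s.
Kepler's third law: (T₁/T₂)² = (a₁/a₂)³ ⇒ a₂ = a₁ · (T₂/T₁)^(2/3).
T₂/T₁ = 1380 / 1.92845e+06 = 0.000715601.
a₂ = 5e+10 · (0.000715601)^(2/3) m ≈ 4e+08 m = 400 Mm.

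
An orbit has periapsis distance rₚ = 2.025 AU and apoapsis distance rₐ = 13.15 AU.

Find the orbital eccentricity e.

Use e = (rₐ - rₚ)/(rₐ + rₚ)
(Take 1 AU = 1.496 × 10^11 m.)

Convert to SI: rₚ = 2.025 AU = 3.0294e+11 m; rₐ = 13.15 AU = 1.96724e+12 m.
e = (rₐ − rₚ) / (rₐ + rₚ).
e = (1.96724e+12 − 3.0294e+11) / (1.96724e+12 + 3.0294e+11) = 1.6643e+12 / 2.27018e+12 ≈ 0.7331.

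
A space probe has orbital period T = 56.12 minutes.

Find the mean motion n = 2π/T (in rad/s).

Convert to SI: T = 56.12 minutes = 3367.2 s.
n = 2π / T.
n = 2π / 3367.2 s ≈ 0.001866 rad/s.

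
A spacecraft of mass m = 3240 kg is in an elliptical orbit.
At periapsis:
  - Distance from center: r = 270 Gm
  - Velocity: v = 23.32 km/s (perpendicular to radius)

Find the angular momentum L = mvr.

Convert to SI: r = 270 Gm = 2.7e+11 m; v = 23.32 km/s = 23320 m/s.
Since v is perpendicular to r, L = m · v · r.
L = 3240 · 23320 · 2.7e+11 kg·m²/s ≈ 2.04e+19 kg·m²/s.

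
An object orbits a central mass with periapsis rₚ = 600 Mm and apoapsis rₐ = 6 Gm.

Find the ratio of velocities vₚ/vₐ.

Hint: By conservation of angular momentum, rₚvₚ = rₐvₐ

Convert to SI: rₚ = 600 Mm = 6e+08 m; rₐ = 6 Gm = 6e+09 m.
Conservation of angular momentum gives rₚvₚ = rₐvₐ, so vₚ/vₐ = rₐ/rₚ.
vₚ/vₐ = 6e+09 / 6e+08 ≈ 10.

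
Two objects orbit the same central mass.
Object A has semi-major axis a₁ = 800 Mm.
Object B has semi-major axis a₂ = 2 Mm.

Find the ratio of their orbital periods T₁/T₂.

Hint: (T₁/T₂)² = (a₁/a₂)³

Convert to SI: a₁ = 800 Mm = 8e+08 m; a₂ = 2 Mm = 2e+06 m.
From Kepler's third law, (T₁/T₂)² = (a₁/a₂)³, so T₁/T₂ = (a₁/a₂)^(3/2).
a₁/a₂ = 8e+08 / 2e+06 = 400.
T₁/T₂ = (400)^(3/2) ≈ 8000.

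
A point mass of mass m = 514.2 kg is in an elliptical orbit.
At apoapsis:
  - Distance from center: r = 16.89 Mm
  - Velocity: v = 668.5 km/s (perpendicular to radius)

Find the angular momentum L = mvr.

Convert to SI: r = 16.89 Mm = 1.689e+07 m; v = 668.5 km/s = 668500 m/s.
Since v is perpendicular to r, L = m · v · r.
L = 514.2 · 668500 · 1.689e+07 kg·m²/s ≈ 5.806e+15 kg·m²/s.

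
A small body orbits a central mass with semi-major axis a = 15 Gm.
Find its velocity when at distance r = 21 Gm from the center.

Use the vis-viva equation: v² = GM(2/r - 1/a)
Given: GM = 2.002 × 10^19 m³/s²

Convert to SI: a = 15 Gm = 1.5e+10 m; r = 21 Gm = 2.1e+10 m.
Vis-viva: v = √(GM · (2/r − 1/a)).
2/r − 1/a = 2/2.1e+10 − 1/1.5e+10 = 2.85714e-11 m⁻¹.
v = √(2.002e+19 · 2.85714e-11) m/s ≈ 2.392e+04 m/s = 23.92 km/s.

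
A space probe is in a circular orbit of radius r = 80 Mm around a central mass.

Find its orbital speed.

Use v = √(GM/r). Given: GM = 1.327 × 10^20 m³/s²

Convert to SI: r = 80 Mm = 8e+07 m.
For a circular orbit, gravity supplies the centripetal force, so v = √(GM / r).
v = √(1.327e+20 / 8e+07) m/s ≈ 1.288e+06 m/s = 1288 km/s.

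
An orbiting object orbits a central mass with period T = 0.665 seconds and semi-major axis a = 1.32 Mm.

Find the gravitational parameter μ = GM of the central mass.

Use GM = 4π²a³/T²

Convert to SI: a = 1.32 Mm = 1.32e+06 m.
GM = 4π² · a³ / T².
GM = 4π² · (1.32e+06)³ / (0.665)² m³/s² ≈ 2.053e+20 m³/s² = 2.053 × 10^20 m³/s².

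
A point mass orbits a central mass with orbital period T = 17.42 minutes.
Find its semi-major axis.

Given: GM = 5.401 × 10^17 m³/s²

Convert to SI: T = 17.42 minutes = 1045.2 s.
Invert Kepler's third law: a = (GM · T² / (4π²))^(1/3).
Substituting T = 1045.2 s and GM = 5.401e+17 m³/s²:
a = (5.401e+17 · (1045.2)² / (4π²))^(1/3) m
a ≈ 2.463e+07 m = 2.463 × 10^7 m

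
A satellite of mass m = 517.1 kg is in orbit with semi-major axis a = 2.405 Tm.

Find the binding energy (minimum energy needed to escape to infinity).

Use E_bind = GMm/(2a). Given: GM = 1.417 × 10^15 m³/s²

Convert to SI: a = 2.405 Tm = 2.405e+12 m.
Total orbital energy is E = −GMm/(2a); binding energy is E_bind = −E = GMm/(2a).
E_bind = 1.417e+15 · 517.1 / (2 · 2.405e+12) J ≈ 1.523e+05 J = 152.3 kJ.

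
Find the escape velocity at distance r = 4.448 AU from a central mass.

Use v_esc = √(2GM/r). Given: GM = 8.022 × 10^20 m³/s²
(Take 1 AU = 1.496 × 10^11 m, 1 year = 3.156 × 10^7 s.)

Convert to SI: r = 4.448 AU = 6.65421e+11 m.
Escape velocity comes from setting total energy to zero: ½v² − GM/r = 0 ⇒ v_esc = √(2GM / r).
v_esc = √(2 · 8.022e+20 / 6.65421e+11) m/s ≈ 4.91e+04 m/s = 10.36 AU/year.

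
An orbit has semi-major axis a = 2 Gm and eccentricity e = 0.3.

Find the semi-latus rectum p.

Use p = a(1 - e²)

Convert to SI: a = 2 Gm = 2e+09 m.
p = a (1 − e²).
p = 2e+09 · (1 − (0.3)²) = 2e+09 · 0.91 ≈ 1.82e+09 m = 1.82 Gm.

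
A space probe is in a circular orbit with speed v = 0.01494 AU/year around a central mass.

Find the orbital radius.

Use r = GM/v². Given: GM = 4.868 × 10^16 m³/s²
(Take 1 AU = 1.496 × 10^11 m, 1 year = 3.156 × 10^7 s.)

Convert to SI: v = 0.01494 AU/year = 70.8183 m/s.
For a circular orbit, v² = GM / r, so r = GM / v².
r = 4.868e+16 / (70.8183)² m ≈ 9.706e+12 m = 64.88 AU.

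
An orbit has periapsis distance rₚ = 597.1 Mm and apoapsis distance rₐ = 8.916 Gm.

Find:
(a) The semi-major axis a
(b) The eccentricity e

Convert to SI: rₚ = 597.1 Mm = 5.971e+08 m; rₐ = 8.916 Gm = 8.916e+09 m.
(a) a = (rₚ + rₐ) / 2 = (5.971e+08 + 8.916e+09) / 2 ≈ 4.757e+09 m = 4.757 Gm.
(b) e = (rₐ − rₚ) / (rₐ + rₚ) = (8.916e+09 − 5.971e+08) / (8.916e+09 + 5.971e+08) ≈ 0.8745.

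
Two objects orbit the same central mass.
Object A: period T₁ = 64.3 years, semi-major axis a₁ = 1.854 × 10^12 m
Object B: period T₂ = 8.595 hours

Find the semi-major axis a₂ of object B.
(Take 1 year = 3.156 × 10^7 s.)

Convert to SI: T₁ = 64.3 years = 2.02931e+09 s; T₂ = 8.595 hours = 30942 s.
Kepler's third law: (T₁/T₂)² = (a₁/a₂)³ ⇒ a₂ = a₁ · (T₂/T₁)^(2/3).
T₂/T₁ = 30942 / 2.02931e+09 = 1.52476e-05.
a₂ = 1.854e+12 · (1.52476e-05)^(2/3) m ≈ 1.14e+09 m = 1.14 × 10^9 m.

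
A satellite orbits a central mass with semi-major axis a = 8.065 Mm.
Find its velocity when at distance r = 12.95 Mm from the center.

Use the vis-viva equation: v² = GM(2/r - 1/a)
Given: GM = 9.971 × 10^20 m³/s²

Convert to SI: a = 8.065 Mm = 8.065e+06 m; r = 12.95 Mm = 1.295e+07 m.
Vis-viva: v = √(GM · (2/r − 1/a)).
2/r − 1/a = 2/1.295e+07 − 1/8.065e+06 = 3.04476e-08 m⁻¹.
v = √(9.971e+20 · 3.04476e-08) m/s ≈ 5.51e+06 m/s = 5510 km/s.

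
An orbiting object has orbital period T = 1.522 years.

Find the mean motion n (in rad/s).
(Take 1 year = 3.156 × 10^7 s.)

Convert to SI: T = 1.522 years = 4.80343e+07 s.
n = 2π / T.
n = 2π / 4.80343e+07 s ≈ 1.308e-07 rad/s.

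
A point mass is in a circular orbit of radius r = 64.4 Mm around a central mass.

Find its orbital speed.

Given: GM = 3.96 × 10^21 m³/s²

Convert to SI: r = 64.4 Mm = 6.44e+07 m.
For a circular orbit, gravity supplies the centripetal force, so v = √(GM / r).
v = √(3.96e+21 / 6.44e+07) m/s ≈ 7.842e+06 m/s = 7842 km/s.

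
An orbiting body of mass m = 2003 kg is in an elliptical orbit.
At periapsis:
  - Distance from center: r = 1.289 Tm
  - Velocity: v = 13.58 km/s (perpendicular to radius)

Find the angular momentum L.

Convert to SI: r = 1.289 Tm = 1.289e+12 m; v = 13.58 km/s = 13580 m/s.
Since v is perpendicular to r, L = m · v · r.
L = 2003 · 13580 · 1.289e+12 kg·m²/s ≈ 3.506e+19 kg·m²/s.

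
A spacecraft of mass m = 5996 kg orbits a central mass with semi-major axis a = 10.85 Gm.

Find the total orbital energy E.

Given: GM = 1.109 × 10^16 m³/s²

Convert to SI: a = 10.85 Gm = 1.085e+10 m.
E = −GMm / (2a).
E = −1.109e+16 · 5996 / (2 · 1.085e+10) J ≈ -3.064e+09 J = -3.064 GJ.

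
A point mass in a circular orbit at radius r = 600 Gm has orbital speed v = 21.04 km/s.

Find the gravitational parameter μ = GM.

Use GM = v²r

Convert to SI: r = 600 Gm = 6e+11 m; v = 21.04 km/s = 21040 m/s.
For a circular orbit v² = GM/r, so GM = v² · r.
GM = (21040)² · 6e+11 m³/s² ≈ 2.656e+20 m³/s² = 2.656 × 10^20 m³/s².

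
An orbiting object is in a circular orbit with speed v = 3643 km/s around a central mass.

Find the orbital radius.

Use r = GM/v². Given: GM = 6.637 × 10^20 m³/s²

Convert to SI: v = 3643 km/s = 3.643e+06 m/s.
For a circular orbit, v² = GM / r, so r = GM / v².
r = 6.637e+20 / (3.643e+06)² m ≈ 5.001e+07 m = 50.01 Mm.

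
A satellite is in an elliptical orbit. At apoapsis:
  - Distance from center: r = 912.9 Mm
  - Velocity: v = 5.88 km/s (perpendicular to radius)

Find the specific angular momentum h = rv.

Convert to SI: r = 912.9 Mm = 9.129e+08 m; v = 5.88 km/s = 5880 m/s.
With v perpendicular to r, h = r · v.
h = 9.129e+08 · 5880 m²/s ≈ 5.368e+12 m²/s.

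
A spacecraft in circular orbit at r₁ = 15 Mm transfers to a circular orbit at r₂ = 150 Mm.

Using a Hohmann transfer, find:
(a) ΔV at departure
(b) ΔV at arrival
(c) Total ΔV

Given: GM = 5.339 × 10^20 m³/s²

Convert to SI: r₁ = 15 Mm = 1.5e+07 m; r₂ = 150 Mm = 1.5e+08 m.
Transfer semi-major axis: a_t = (r₁ + r₂)/2 = (1.5e+07 + 1.5e+08)/2 = 8.25e+07 m.
Circular speeds: v₁ = √(GM/r₁) = 5.96601e+06 m/s, v₂ = √(GM/r₂) = 1.88662e+06 m/s.
Transfer speeds (vis-viva v² = GM(2/r − 1/a_t)): v₁ᵗ = 8.04457e+06 m/s, v₂ᵗ = 804457 m/s.
(a) ΔV₁ = |v₁ᵗ − v₁| ≈ 2.079e+06 m/s = 2079 km/s.
(b) ΔV₂ = |v₂ − v₂ᵗ| ≈ 1.082e+06 m/s = 1082 km/s.
(c) ΔV_total = ΔV₁ + ΔV₂ ≈ 3.161e+06 m/s = 3161 km/s.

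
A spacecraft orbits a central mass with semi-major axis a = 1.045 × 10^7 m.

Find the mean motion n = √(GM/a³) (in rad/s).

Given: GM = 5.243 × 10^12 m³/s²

n = √(GM / a³).
n = √(5.243e+12 / (1.045e+07)³) rad/s ≈ 6.778e-05 rad/s.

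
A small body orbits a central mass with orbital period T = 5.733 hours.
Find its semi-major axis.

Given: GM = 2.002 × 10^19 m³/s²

Convert to SI: T = 5.733 hours = 20638.8 s.
Invert Kepler's third law: a = (GM · T² / (4π²))^(1/3).
Substituting T = 20638.8 s and GM = 2.002e+19 m³/s²:
a = (2.002e+19 · (20638.8)² / (4π²))^(1/3) m
a ≈ 6e+08 m = 600 Mm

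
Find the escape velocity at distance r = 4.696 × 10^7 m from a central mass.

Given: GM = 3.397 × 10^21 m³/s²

Escape velocity comes from setting total energy to zero: ½v² − GM/r = 0 ⇒ v_esc = √(2GM / r).
v_esc = √(2 · 3.397e+21 / 4.696e+07) m/s ≈ 1.203e+07 m/s = 1.203e+04 km/s.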